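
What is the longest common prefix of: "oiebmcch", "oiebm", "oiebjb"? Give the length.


Words: oiebmcch, oiebm, oiebjb
  Position 0: all 'o' => match
  Position 1: all 'i' => match
  Position 2: all 'e' => match
  Position 3: all 'b' => match
  Position 4: ('m', 'm', 'j') => mismatch, stop
LCP = "oieb" (length 4)

4


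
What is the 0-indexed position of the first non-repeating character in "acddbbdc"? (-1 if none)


Input: acddbbdc
Character frequencies:
  'a': 1
  'b': 2
  'c': 2
  'd': 3
Scanning left to right for freq == 1:
  Position 0 ('a'): unique! => answer = 0

0


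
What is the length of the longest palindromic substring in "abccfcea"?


Input: "abccfcea"
Checking substrings for palindromes:
  [3:6] "cfc" (len 3) => palindrome
  [2:4] "cc" (len 2) => palindrome
Longest palindromic substring: "cfc" with length 3

3


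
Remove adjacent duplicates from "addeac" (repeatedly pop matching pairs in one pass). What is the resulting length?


Input: addeac
Stack-based adjacent duplicate removal:
  Read 'a': push. Stack: a
  Read 'd': push. Stack: ad
  Read 'd': matches stack top 'd' => pop. Stack: a
  Read 'e': push. Stack: ae
  Read 'a': push. Stack: aea
  Read 'c': push. Stack: aeac
Final stack: "aeac" (length 4)

4


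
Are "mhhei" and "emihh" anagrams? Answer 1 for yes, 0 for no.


Strings: "mhhei", "emihh"
Sorted first:  ehhim
Sorted second: ehhim
Sorted forms match => anagrams

1


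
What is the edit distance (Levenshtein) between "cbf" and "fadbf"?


Computing edit distance: "cbf" -> "fadbf"
DP table:
           f    a    d    b    f
      0    1    2    3    4    5
  c   1    1    2    3    4    5
  b   2    2    2    3    3    4
  f   3    2    3    3    4    3
Edit distance = dp[3][5] = 3

3


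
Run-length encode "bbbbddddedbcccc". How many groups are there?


Input: bbbbddddedbcccc
Scanning for consecutive runs:
  Group 1: 'b' x 4 (positions 0-3)
  Group 2: 'd' x 4 (positions 4-7)
  Group 3: 'e' x 1 (positions 8-8)
  Group 4: 'd' x 1 (positions 9-9)
  Group 5: 'b' x 1 (positions 10-10)
  Group 6: 'c' x 4 (positions 11-14)
Total groups: 6

6


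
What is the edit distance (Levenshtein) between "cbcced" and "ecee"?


Computing edit distance: "cbcced" -> "ecee"
DP table:
           e    c    e    e
      0    1    2    3    4
  c   1    1    1    2    3
  b   2    2    2    2    3
  c   3    3    2    3    3
  c   4    4    3    3    4
  e   5    4    4    3    3
  d   6    5    5    4    4
Edit distance = dp[6][4] = 4

4


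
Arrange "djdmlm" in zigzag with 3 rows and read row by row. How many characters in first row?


Zigzag "djdmlm" into 3 rows:
Placing characters:
  'd' => row 0
  'j' => row 1
  'd' => row 2
  'm' => row 1
  'l' => row 0
  'm' => row 1
Rows:
  Row 0: "dl"
  Row 1: "jmm"
  Row 2: "d"
First row length: 2

2


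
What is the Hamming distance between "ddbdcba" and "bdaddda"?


Comparing "ddbdcba" and "bdaddda" position by position:
  Position 0: 'd' vs 'b' => differ
  Position 1: 'd' vs 'd' => same
  Position 2: 'b' vs 'a' => differ
  Position 3: 'd' vs 'd' => same
  Position 4: 'c' vs 'd' => differ
  Position 5: 'b' vs 'd' => differ
  Position 6: 'a' vs 'a' => same
Total differences (Hamming distance): 4

4


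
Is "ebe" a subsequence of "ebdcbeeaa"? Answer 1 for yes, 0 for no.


Check if "ebe" is a subsequence of "ebdcbeeaa"
Greedy scan:
  Position 0 ('e'): matches sub[0] = 'e'
  Position 1 ('b'): matches sub[1] = 'b'
  Position 2 ('d'): no match needed
  Position 3 ('c'): no match needed
  Position 4 ('b'): no match needed
  Position 5 ('e'): matches sub[2] = 'e'
  Position 6 ('e'): no match needed
  Position 7 ('a'): no match needed
  Position 8 ('a'): no match needed
All 3 characters matched => is a subsequence

1


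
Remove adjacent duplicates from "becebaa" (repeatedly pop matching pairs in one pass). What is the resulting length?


Input: becebaa
Stack-based adjacent duplicate removal:
  Read 'b': push. Stack: b
  Read 'e': push. Stack: be
  Read 'c': push. Stack: bec
  Read 'e': push. Stack: bece
  Read 'b': push. Stack: beceb
  Read 'a': push. Stack: beceba
  Read 'a': matches stack top 'a' => pop. Stack: beceb
Final stack: "beceb" (length 5)

5


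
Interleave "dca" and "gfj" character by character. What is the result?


Interleaving "dca" and "gfj":
  Position 0: 'd' from first, 'g' from second => "dg"
  Position 1: 'c' from first, 'f' from second => "cf"
  Position 2: 'a' from first, 'j' from second => "aj"
Result: dgcfaj

dgcfaj


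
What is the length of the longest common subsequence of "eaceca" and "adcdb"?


LCS of "eaceca" and "adcdb"
DP table:
           a    d    c    d    b
      0    0    0    0    0    0
  e   0    0    0    0    0    0
  a   0    1    1    1    1    1
  c   0    1    1    2    2    2
  e   0    1    1    2    2    2
  c   0    1    1    2    2    2
  a   0    1    1    2    2    2
LCS length = dp[6][5] = 2

2


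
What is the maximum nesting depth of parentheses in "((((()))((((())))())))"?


Input: "((((()))((((())))())))"
Tracking depth:
  Position 0 '(': depth becomes 1
  Position 1 '(': depth becomes 2
  Position 2 '(': depth becomes 3
  Position 3 '(': depth becomes 4
  Position 4 '(': depth becomes 5
  Position 5 ')': depth becomes 4
  Position 6 ')': depth becomes 3
  Position 7 ')': depth becomes 2
  Position 8 '(': depth becomes 3
  Position 9 '(': depth becomes 4
  Position 10 '(': depth becomes 5
  Position 11 '(': depth becomes 6
  Position 12 '(': depth becomes 7
  Position 13 ')': depth becomes 6
  Position 14 ')': depth becomes 5
  Position 15 ')': depth becomes 4
  Position 16 ')': depth becomes 3
  Position 17 '(': depth becomes 4
  Position 18 ')': depth becomes 3
  Position 19 ')': depth becomes 2
  Position 20 ')': depth becomes 1
  Position 21 ')': depth becomes 0
Maximum depth reached: 7

7


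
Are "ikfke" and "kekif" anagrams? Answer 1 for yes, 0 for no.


Strings: "ikfke", "kekif"
Sorted first:  efikk
Sorted second: efikk
Sorted forms match => anagrams

1


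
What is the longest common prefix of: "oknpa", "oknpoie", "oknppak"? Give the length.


Words: oknpa, oknpoie, oknppak
  Position 0: all 'o' => match
  Position 1: all 'k' => match
  Position 2: all 'n' => match
  Position 3: all 'p' => match
  Position 4: ('a', 'o', 'p') => mismatch, stop
LCP = "oknp" (length 4)

4


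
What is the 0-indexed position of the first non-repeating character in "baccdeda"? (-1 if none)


Input: baccdeda
Character frequencies:
  'a': 2
  'b': 1
  'c': 2
  'd': 2
  'e': 1
Scanning left to right for freq == 1:
  Position 0 ('b'): unique! => answer = 0

0


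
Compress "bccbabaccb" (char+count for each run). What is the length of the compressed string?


Input: bccbabaccb
Runs:
  'b' x 1 => "b1"
  'c' x 2 => "c2"
  'b' x 1 => "b1"
  'a' x 1 => "a1"
  'b' x 1 => "b1"
  'a' x 1 => "a1"
  'c' x 2 => "c2"
  'b' x 1 => "b1"
Compressed: "b1c2b1a1b1a1c2b1"
Compressed length: 16

16


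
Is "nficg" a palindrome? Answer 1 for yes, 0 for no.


Input: nficg
Reversed: gcifn
  Compare pos 0 ('n') with pos 4 ('g'): MISMATCH
  Compare pos 1 ('f') with pos 3 ('c'): MISMATCH
Result: not a palindrome

0


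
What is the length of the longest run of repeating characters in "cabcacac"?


Input: "cabcacac"
Scanning for longest run:
  Position 1 ('a'): new char, reset run to 1
  Position 2 ('b'): new char, reset run to 1
  Position 3 ('c'): new char, reset run to 1
  Position 4 ('a'): new char, reset run to 1
  Position 5 ('c'): new char, reset run to 1
  Position 6 ('a'): new char, reset run to 1
  Position 7 ('c'): new char, reset run to 1
Longest run: 'c' with length 1

1


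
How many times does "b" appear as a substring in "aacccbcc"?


Searching for "b" in "aacccbcc"
Scanning each position:
  Position 0: "a" => no
  Position 1: "a" => no
  Position 2: "c" => no
  Position 3: "c" => no
  Position 4: "c" => no
  Position 5: "b" => MATCH
  Position 6: "c" => no
  Position 7: "c" => no
Total occurrences: 1

1


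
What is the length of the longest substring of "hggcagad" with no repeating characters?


Input: "hggcagad"
Sliding window (track last position of each char):
  Position 0 ('h'): window [0,0] length 1 -- new best
  Position 1 ('g'): window [0,1] length 2 -- new best
  Position 2 ('g'): repeat (last at 1), move window start to 2
  Position 2 ('g'): window [2,2] length 1
  Position 3 ('c'): window [2,3] length 2
  Position 4 ('a'): window [2,4] length 3 -- new best
  Position 5 ('g'): repeat (last at 2), move window start to 3
  Position 5 ('g'): window [3,5] length 3
  Position 6 ('a'): repeat (last at 4), move window start to 5
  Position 6 ('a'): window [5,6] length 2
  Position 7 ('d'): window [5,7] length 3
Longest substring with no repeats: "gca" with length 3

3


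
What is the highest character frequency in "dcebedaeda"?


Input: dcebedaeda
Character counts:
  'a': 2
  'b': 1
  'c': 1
  'd': 3
  'e': 3
Maximum frequency: 3

3


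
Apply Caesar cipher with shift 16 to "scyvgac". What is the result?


Caesar cipher: shift "scyvgac" by 16
  's' (pos 18) + 16 = pos 8 = 'i'
  'c' (pos 2) + 16 = pos 18 = 's'
  'y' (pos 24) + 16 = pos 14 = 'o'
  'v' (pos 21) + 16 = pos 11 = 'l'
  'g' (pos 6) + 16 = pos 22 = 'w'
  'a' (pos 0) + 16 = pos 16 = 'q'
  'c' (pos 2) + 16 = pos 18 = 's'
Result: isolwqs

isolwqs


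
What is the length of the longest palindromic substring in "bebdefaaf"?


Input: "bebdefaaf"
Checking substrings for palindromes:
  [5:9] "faaf" (len 4) => palindrome
  [0:3] "beb" (len 3) => palindrome
  [6:8] "aa" (len 2) => palindrome
Longest palindromic substring: "faaf" with length 4

4


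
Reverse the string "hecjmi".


Input: hecjmi
Reading characters right to left:
  Position 5: 'i'
  Position 4: 'm'
  Position 3: 'j'
  Position 2: 'c'
  Position 1: 'e'
  Position 0: 'h'
Reversed: imjceh

imjceh


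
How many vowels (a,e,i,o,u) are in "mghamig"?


Input: mghamig
Checking each character:
  'm' at position 0: consonant
  'g' at position 1: consonant
  'h' at position 2: consonant
  'a' at position 3: vowel (running total: 1)
  'm' at position 4: consonant
  'i' at position 5: vowel (running total: 2)
  'g' at position 6: consonant
Total vowels: 2

2


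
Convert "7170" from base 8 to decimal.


Input: "7170" in base 8
Positional expansion:
  Digit '7' (value 7) x 8^3 = 3584
  Digit '1' (value 1) x 8^2 = 64
  Digit '7' (value 7) x 8^1 = 56
  Digit '0' (value 0) x 8^0 = 0
Sum = 3704

3704


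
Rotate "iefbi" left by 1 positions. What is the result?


Input: "iefbi", rotate left by 1
First 1 characters: "i"
Remaining characters: "efbi"
Concatenate remaining + first: "efbi" + "i" = "efbii"

efbii


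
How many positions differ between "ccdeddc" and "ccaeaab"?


Comparing "ccdeddc" and "ccaeaab" position by position:
  Position 0: 'c' vs 'c' => same
  Position 1: 'c' vs 'c' => same
  Position 2: 'd' vs 'a' => DIFFER
  Position 3: 'e' vs 'e' => same
  Position 4: 'd' vs 'a' => DIFFER
  Position 5: 'd' vs 'a' => DIFFER
  Position 6: 'c' vs 'b' => DIFFER
Positions that differ: 4

4


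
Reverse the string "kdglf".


Input: kdglf
Reading characters right to left:
  Position 4: 'f'
  Position 3: 'l'
  Position 2: 'g'
  Position 1: 'd'
  Position 0: 'k'
Reversed: flgdk

flgdk


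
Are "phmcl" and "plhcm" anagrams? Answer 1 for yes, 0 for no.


Strings: "phmcl", "plhcm"
Sorted first:  chlmp
Sorted second: chlmp
Sorted forms match => anagrams

1


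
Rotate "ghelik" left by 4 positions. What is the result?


Input: "ghelik", rotate left by 4
First 4 characters: "ghel"
Remaining characters: "ik"
Concatenate remaining + first: "ik" + "ghel" = "ikghel"

ikghel


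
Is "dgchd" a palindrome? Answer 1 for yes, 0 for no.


Input: dgchd
Reversed: dhcgd
  Compare pos 0 ('d') with pos 4 ('d'): match
  Compare pos 1 ('g') with pos 3 ('h'): MISMATCH
Result: not a palindrome

0


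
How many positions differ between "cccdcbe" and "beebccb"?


Comparing "cccdcbe" and "beebccb" position by position:
  Position 0: 'c' vs 'b' => DIFFER
  Position 1: 'c' vs 'e' => DIFFER
  Position 2: 'c' vs 'e' => DIFFER
  Position 3: 'd' vs 'b' => DIFFER
  Position 4: 'c' vs 'c' => same
  Position 5: 'b' vs 'c' => DIFFER
  Position 6: 'e' vs 'b' => DIFFER
Positions that differ: 6

6


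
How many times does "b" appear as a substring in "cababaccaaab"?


Searching for "b" in "cababaccaaab"
Scanning each position:
  Position 0: "c" => no
  Position 1: "a" => no
  Position 2: "b" => MATCH
  Position 3: "a" => no
  Position 4: "b" => MATCH
  Position 5: "a" => no
  Position 6: "c" => no
  Position 7: "c" => no
  Position 8: "a" => no
  Position 9: "a" => no
  Position 10: "a" => no
  Position 11: "b" => MATCH
Total occurrences: 3

3


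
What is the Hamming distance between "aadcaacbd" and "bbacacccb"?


Comparing "aadcaacbd" and "bbacacccb" position by position:
  Position 0: 'a' vs 'b' => differ
  Position 1: 'a' vs 'b' => differ
  Position 2: 'd' vs 'a' => differ
  Position 3: 'c' vs 'c' => same
  Position 4: 'a' vs 'a' => same
  Position 5: 'a' vs 'c' => differ
  Position 6: 'c' vs 'c' => same
  Position 7: 'b' vs 'c' => differ
  Position 8: 'd' vs 'b' => differ
Total differences (Hamming distance): 6

6


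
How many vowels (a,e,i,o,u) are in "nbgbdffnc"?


Input: nbgbdffnc
Checking each character:
  'n' at position 0: consonant
  'b' at position 1: consonant
  'g' at position 2: consonant
  'b' at position 3: consonant
  'd' at position 4: consonant
  'f' at position 5: consonant
  'f' at position 6: consonant
  'n' at position 7: consonant
  'c' at position 8: consonant
Total vowels: 0

0


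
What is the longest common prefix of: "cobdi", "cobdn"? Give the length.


Words: cobdi, cobdn
  Position 0: all 'c' => match
  Position 1: all 'o' => match
  Position 2: all 'b' => match
  Position 3: all 'd' => match
  Position 4: ('i', 'n') => mismatch, stop
LCP = "cobd" (length 4)

4


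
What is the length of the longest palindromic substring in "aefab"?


Input: "aefab"
Checking substrings for palindromes:
  No multi-char palindromic substrings found
Longest palindromic substring: "a" with length 1

1


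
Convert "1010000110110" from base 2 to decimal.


Input: "1010000110110" in base 2
Positional expansion:
  Digit '1' (value 1) x 2^12 = 4096
  Digit '0' (value 0) x 2^11 = 0
  Digit '1' (value 1) x 2^10 = 1024
  Digit '0' (value 0) x 2^9 = 0
  Digit '0' (value 0) x 2^8 = 0
  Digit '0' (value 0) x 2^7 = 0
  Digit '0' (value 0) x 2^6 = 0
  Digit '1' (value 1) x 2^5 = 32
  Digit '1' (value 1) x 2^4 = 16
  Digit '0' (value 0) x 2^3 = 0
  Digit '1' (value 1) x 2^2 = 4
  Digit '1' (value 1) x 2^1 = 2
  Digit '0' (value 0) x 2^0 = 0
Sum = 5174

5174


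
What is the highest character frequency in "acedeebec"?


Input: acedeebec
Character counts:
  'a': 1
  'b': 1
  'c': 2
  'd': 1
  'e': 4
Maximum frequency: 4

4


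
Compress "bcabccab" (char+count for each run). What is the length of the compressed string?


Input: bcabccab
Runs:
  'b' x 1 => "b1"
  'c' x 1 => "c1"
  'a' x 1 => "a1"
  'b' x 1 => "b1"
  'c' x 2 => "c2"
  'a' x 1 => "a1"
  'b' x 1 => "b1"
Compressed: "b1c1a1b1c2a1b1"
Compressed length: 14

14


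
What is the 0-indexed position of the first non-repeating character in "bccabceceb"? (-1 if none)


Input: bccabceceb
Character frequencies:
  'a': 1
  'b': 3
  'c': 4
  'e': 2
Scanning left to right for freq == 1:
  Position 0 ('b'): freq=3, skip
  Position 1 ('c'): freq=4, skip
  Position 2 ('c'): freq=4, skip
  Position 3 ('a'): unique! => answer = 3

3


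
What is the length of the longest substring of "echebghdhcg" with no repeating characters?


Input: "echebghdhcg"
Sliding window (track last position of each char):
  Position 0 ('e'): window [0,0] length 1 -- new best
  Position 1 ('c'): window [0,1] length 2 -- new best
  Position 2 ('h'): window [0,2] length 3 -- new best
  Position 3 ('e'): repeat (last at 0), move window start to 1
  Position 3 ('e'): window [1,3] length 3
  Position 4 ('b'): window [1,4] length 4 -- new best
  Position 5 ('g'): window [1,5] length 5 -- new best
  Position 6 ('h'): repeat (last at 2), move window start to 3
  Position 6 ('h'): window [3,6] length 4
  Position 7 ('d'): window [3,7] length 5
  Position 8 ('h'): repeat (last at 6), move window start to 7
  Position 8 ('h'): window [7,8] length 2
  Position 9 ('c'): window [7,9] length 3
  Position 10 ('g'): window [7,10] length 4
Longest substring with no repeats: "chebg" with length 5

5


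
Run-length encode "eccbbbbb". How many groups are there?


Input: eccbbbbb
Scanning for consecutive runs:
  Group 1: 'e' x 1 (positions 0-0)
  Group 2: 'c' x 2 (positions 1-2)
  Group 3: 'b' x 5 (positions 3-7)
Total groups: 3

3


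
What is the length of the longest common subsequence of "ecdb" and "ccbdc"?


LCS of "ecdb" and "ccbdc"
DP table:
           c    c    b    d    c
      0    0    0    0    0    0
  e   0    0    0    0    0    0
  c   0    1    1    1    1    1
  d   0    1    1    1    2    2
  b   0    1    1    2    2    2
LCS length = dp[4][5] = 2

2


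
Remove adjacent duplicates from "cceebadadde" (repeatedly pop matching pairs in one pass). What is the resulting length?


Input: cceebadadde
Stack-based adjacent duplicate removal:
  Read 'c': push. Stack: c
  Read 'c': matches stack top 'c' => pop. Stack: (empty)
  Read 'e': push. Stack: e
  Read 'e': matches stack top 'e' => pop. Stack: (empty)
  Read 'b': push. Stack: b
  Read 'a': push. Stack: ba
  Read 'd': push. Stack: bad
  Read 'a': push. Stack: bada
  Read 'd': push. Stack: badad
  Read 'd': matches stack top 'd' => pop. Stack: bada
  Read 'e': push. Stack: badae
Final stack: "badae" (length 5)

5


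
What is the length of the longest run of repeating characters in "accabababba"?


Input: "accabababba"
Scanning for longest run:
  Position 1 ('c'): new char, reset run to 1
  Position 2 ('c'): continues run of 'c', length=2
  Position 3 ('a'): new char, reset run to 1
  Position 4 ('b'): new char, reset run to 1
  Position 5 ('a'): new char, reset run to 1
  Position 6 ('b'): new char, reset run to 1
  Position 7 ('a'): new char, reset run to 1
  Position 8 ('b'): new char, reset run to 1
  Position 9 ('b'): continues run of 'b', length=2
  Position 10 ('a'): new char, reset run to 1
Longest run: 'c' with length 2

2


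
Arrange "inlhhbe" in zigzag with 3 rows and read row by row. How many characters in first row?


Zigzag "inlhhbe" into 3 rows:
Placing characters:
  'i' => row 0
  'n' => row 1
  'l' => row 2
  'h' => row 1
  'h' => row 0
  'b' => row 1
  'e' => row 2
Rows:
  Row 0: "ih"
  Row 1: "nhb"
  Row 2: "le"
First row length: 2

2


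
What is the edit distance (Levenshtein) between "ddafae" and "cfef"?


Computing edit distance: "ddafae" -> "cfef"
DP table:
           c    f    e    f
      0    1    2    3    4
  d   1    1    2    3    4
  d   2    2    2    3    4
  a   3    3    3    3    4
  f   4    4    3    4    3
  a   5    5    4    4    4
  e   6    6    5    4    5
Edit distance = dp[6][4] = 5

5


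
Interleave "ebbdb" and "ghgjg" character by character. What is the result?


Interleaving "ebbdb" and "ghgjg":
  Position 0: 'e' from first, 'g' from second => "eg"
  Position 1: 'b' from first, 'h' from second => "bh"
  Position 2: 'b' from first, 'g' from second => "bg"
  Position 3: 'd' from first, 'j' from second => "dj"
  Position 4: 'b' from first, 'g' from second => "bg"
Result: egbhbgdjbg

egbhbgdjbg


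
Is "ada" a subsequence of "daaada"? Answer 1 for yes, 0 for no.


Check if "ada" is a subsequence of "daaada"
Greedy scan:
  Position 0 ('d'): no match needed
  Position 1 ('a'): matches sub[0] = 'a'
  Position 2 ('a'): no match needed
  Position 3 ('a'): no match needed
  Position 4 ('d'): matches sub[1] = 'd'
  Position 5 ('a'): matches sub[2] = 'a'
All 3 characters matched => is a subsequence

1


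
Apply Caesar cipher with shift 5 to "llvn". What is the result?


Caesar cipher: shift "llvn" by 5
  'l' (pos 11) + 5 = pos 16 = 'q'
  'l' (pos 11) + 5 = pos 16 = 'q'
  'v' (pos 21) + 5 = pos 0 = 'a'
  'n' (pos 13) + 5 = pos 18 = 's'
Result: qqas

qqas


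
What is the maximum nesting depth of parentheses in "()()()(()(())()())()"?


Input: "()()()(()(())()())()"
Tracking depth:
  Position 0 '(': depth becomes 1
  Position 1 ')': depth becomes 0
  Position 2 '(': depth becomes 1
  Position 3 ')': depth becomes 0
  Position 4 '(': depth becomes 1
  Position 5 ')': depth becomes 0
  Position 6 '(': depth becomes 1
  Position 7 '(': depth becomes 2
  Position 8 ')': depth becomes 1
  Position 9 '(': depth becomes 2
  Position 10 '(': depth becomes 3
  Position 11 ')': depth becomes 2
  Position 12 ')': depth becomes 1
  Position 13 '(': depth becomes 2
  Position 14 ')': depth becomes 1
  Position 15 '(': depth becomes 2
  Position 16 ')': depth becomes 1
  Position 17 ')': depth becomes 0
  Position 18 '(': depth becomes 1
  Position 19 ')': depth becomes 0
Maximum depth reached: 3

3


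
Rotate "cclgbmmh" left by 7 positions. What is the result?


Input: "cclgbmmh", rotate left by 7
First 7 characters: "cclgbmm"
Remaining characters: "h"
Concatenate remaining + first: "h" + "cclgbmm" = "hcclgbmm"

hcclgbmm


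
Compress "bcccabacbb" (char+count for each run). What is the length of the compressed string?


Input: bcccabacbb
Runs:
  'b' x 1 => "b1"
  'c' x 3 => "c3"
  'a' x 1 => "a1"
  'b' x 1 => "b1"
  'a' x 1 => "a1"
  'c' x 1 => "c1"
  'b' x 2 => "b2"
Compressed: "b1c3a1b1a1c1b2"
Compressed length: 14

14


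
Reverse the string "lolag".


Input: lolag
Reading characters right to left:
  Position 4: 'g'
  Position 3: 'a'
  Position 2: 'l'
  Position 1: 'o'
  Position 0: 'l'
Reversed: galol

galol


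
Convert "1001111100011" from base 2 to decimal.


Input: "1001111100011" in base 2
Positional expansion:
  Digit '1' (value 1) x 2^12 = 4096
  Digit '0' (value 0) x 2^11 = 0
  Digit '0' (value 0) x 2^10 = 0
  Digit '1' (value 1) x 2^9 = 512
  Digit '1' (value 1) x 2^8 = 256
  Digit '1' (value 1) x 2^7 = 128
  Digit '1' (value 1) x 2^6 = 64
  Digit '1' (value 1) x 2^5 = 32
  Digit '0' (value 0) x 2^4 = 0
  Digit '0' (value 0) x 2^3 = 0
  Digit '0' (value 0) x 2^2 = 0
  Digit '1' (value 1) x 2^1 = 2
  Digit '1' (value 1) x 2^0 = 1
Sum = 5091

5091


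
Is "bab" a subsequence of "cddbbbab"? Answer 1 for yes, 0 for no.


Check if "bab" is a subsequence of "cddbbbab"
Greedy scan:
  Position 0 ('c'): no match needed
  Position 1 ('d'): no match needed
  Position 2 ('d'): no match needed
  Position 3 ('b'): matches sub[0] = 'b'
  Position 4 ('b'): no match needed
  Position 5 ('b'): no match needed
  Position 6 ('a'): matches sub[1] = 'a'
  Position 7 ('b'): matches sub[2] = 'b'
All 3 characters matched => is a subsequence

1


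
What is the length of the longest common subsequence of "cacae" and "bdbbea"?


LCS of "cacae" and "bdbbea"
DP table:
           b    d    b    b    e    a
      0    0    0    0    0    0    0
  c   0    0    0    0    0    0    0
  a   0    0    0    0    0    0    1
  c   0    0    0    0    0    0    1
  a   0    0    0    0    0    0    1
  e   0    0    0    0    0    1    1
LCS length = dp[5][6] = 1

1


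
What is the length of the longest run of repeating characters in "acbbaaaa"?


Input: "acbbaaaa"
Scanning for longest run:
  Position 1 ('c'): new char, reset run to 1
  Position 2 ('b'): new char, reset run to 1
  Position 3 ('b'): continues run of 'b', length=2
  Position 4 ('a'): new char, reset run to 1
  Position 5 ('a'): continues run of 'a', length=2
  Position 6 ('a'): continues run of 'a', length=3
  Position 7 ('a'): continues run of 'a', length=4
Longest run: 'a' with length 4

4


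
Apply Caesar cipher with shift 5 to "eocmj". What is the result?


Caesar cipher: shift "eocmj" by 5
  'e' (pos 4) + 5 = pos 9 = 'j'
  'o' (pos 14) + 5 = pos 19 = 't'
  'c' (pos 2) + 5 = pos 7 = 'h'
  'm' (pos 12) + 5 = pos 17 = 'r'
  'j' (pos 9) + 5 = pos 14 = 'o'
Result: jthro

jthro


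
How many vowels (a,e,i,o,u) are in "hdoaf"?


Input: hdoaf
Checking each character:
  'h' at position 0: consonant
  'd' at position 1: consonant
  'o' at position 2: vowel (running total: 1)
  'a' at position 3: vowel (running total: 2)
  'f' at position 4: consonant
Total vowels: 2

2


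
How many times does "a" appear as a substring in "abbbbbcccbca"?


Searching for "a" in "abbbbbcccbca"
Scanning each position:
  Position 0: "a" => MATCH
  Position 1: "b" => no
  Position 2: "b" => no
  Position 3: "b" => no
  Position 4: "b" => no
  Position 5: "b" => no
  Position 6: "c" => no
  Position 7: "c" => no
  Position 8: "c" => no
  Position 9: "b" => no
  Position 10: "c" => no
  Position 11: "a" => MATCH
Total occurrences: 2

2


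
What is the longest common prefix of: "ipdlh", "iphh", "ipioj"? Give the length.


Words: ipdlh, iphh, ipioj
  Position 0: all 'i' => match
  Position 1: all 'p' => match
  Position 2: ('d', 'h', 'i') => mismatch, stop
LCP = "ip" (length 2)

2


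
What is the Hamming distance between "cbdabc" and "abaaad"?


Comparing "cbdabc" and "abaaad" position by position:
  Position 0: 'c' vs 'a' => differ
  Position 1: 'b' vs 'b' => same
  Position 2: 'd' vs 'a' => differ
  Position 3: 'a' vs 'a' => same
  Position 4: 'b' vs 'a' => differ
  Position 5: 'c' vs 'd' => differ
Total differences (Hamming distance): 4

4


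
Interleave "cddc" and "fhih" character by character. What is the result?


Interleaving "cddc" and "fhih":
  Position 0: 'c' from first, 'f' from second => "cf"
  Position 1: 'd' from first, 'h' from second => "dh"
  Position 2: 'd' from first, 'i' from second => "di"
  Position 3: 'c' from first, 'h' from second => "ch"
Result: cfdhdich

cfdhdich


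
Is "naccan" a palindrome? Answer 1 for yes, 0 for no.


Input: naccan
Reversed: naccan
  Compare pos 0 ('n') with pos 5 ('n'): match
  Compare pos 1 ('a') with pos 4 ('a'): match
  Compare pos 2 ('c') with pos 3 ('c'): match
Result: palindrome

1


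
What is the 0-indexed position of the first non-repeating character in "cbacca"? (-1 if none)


Input: cbacca
Character frequencies:
  'a': 2
  'b': 1
  'c': 3
Scanning left to right for freq == 1:
  Position 0 ('c'): freq=3, skip
  Position 1 ('b'): unique! => answer = 1

1


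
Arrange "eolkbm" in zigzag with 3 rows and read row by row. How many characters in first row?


Zigzag "eolkbm" into 3 rows:
Placing characters:
  'e' => row 0
  'o' => row 1
  'l' => row 2
  'k' => row 1
  'b' => row 0
  'm' => row 1
Rows:
  Row 0: "eb"
  Row 1: "okm"
  Row 2: "l"
First row length: 2

2


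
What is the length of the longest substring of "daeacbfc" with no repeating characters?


Input: "daeacbfc"
Sliding window (track last position of each char):
  Position 0 ('d'): window [0,0] length 1 -- new best
  Position 1 ('a'): window [0,1] length 2 -- new best
  Position 2 ('e'): window [0,2] length 3 -- new best
  Position 3 ('a'): repeat (last at 1), move window start to 2
  Position 3 ('a'): window [2,3] length 2
  Position 4 ('c'): window [2,4] length 3
  Position 5 ('b'): window [2,5] length 4 -- new best
  Position 6 ('f'): window [2,6] length 5 -- new best
  Position 7 ('c'): repeat (last at 4), move window start to 5
  Position 7 ('c'): window [5,7] length 3
Longest substring with no repeats: "eacbf" with length 5

5


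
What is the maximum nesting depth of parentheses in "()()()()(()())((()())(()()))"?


Input: "()()()()(()())((()())(()()))"
Tracking depth:
  Position 0 '(': depth becomes 1
  Position 1 ')': depth becomes 0
  Position 2 '(': depth becomes 1
  Position 3 ')': depth becomes 0
  Position 4 '(': depth becomes 1
  Position 5 ')': depth becomes 0
  Position 6 '(': depth becomes 1
  Position 7 ')': depth becomes 0
  Position 8 '(': depth becomes 1
  Position 9 '(': depth becomes 2
  Position 10 ')': depth becomes 1
  Position 11 '(': depth becomes 2
  Position 12 ')': depth becomes 1
  Position 13 ')': depth becomes 0
  Position 14 '(': depth becomes 1
  Position 15 '(': depth becomes 2
  Position 16 '(': depth becomes 3
  Position 17 ')': depth becomes 2
  Position 18 '(': depth becomes 3
  Position 19 ')': depth becomes 2
  Position 20 ')': depth becomes 1
  Position 21 '(': depth becomes 2
  Position 22 '(': depth becomes 3
  Position 23 ')': depth becomes 2
  Position 24 '(': depth becomes 3
  Position 25 ')': depth becomes 2
  Position 26 ')': depth becomes 1
  Position 27 ')': depth becomes 0
Maximum depth reached: 3

3


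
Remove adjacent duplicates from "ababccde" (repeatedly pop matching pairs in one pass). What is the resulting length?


Input: ababccde
Stack-based adjacent duplicate removal:
  Read 'a': push. Stack: a
  Read 'b': push. Stack: ab
  Read 'a': push. Stack: aba
  Read 'b': push. Stack: abab
  Read 'c': push. Stack: ababc
  Read 'c': matches stack top 'c' => pop. Stack: abab
  Read 'd': push. Stack: ababd
  Read 'e': push. Stack: ababde
Final stack: "ababde" (length 6)

6


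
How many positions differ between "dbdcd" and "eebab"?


Comparing "dbdcd" and "eebab" position by position:
  Position 0: 'd' vs 'e' => DIFFER
  Position 1: 'b' vs 'e' => DIFFER
  Position 2: 'd' vs 'b' => DIFFER
  Position 3: 'c' vs 'a' => DIFFER
  Position 4: 'd' vs 'b' => DIFFER
Positions that differ: 5

5


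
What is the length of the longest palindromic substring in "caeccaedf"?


Input: "caeccaedf"
Checking substrings for palindromes:
  [3:5] "cc" (len 2) => palindrome
Longest palindromic substring: "cc" with length 2

2


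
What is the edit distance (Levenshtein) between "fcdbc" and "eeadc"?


Computing edit distance: "fcdbc" -> "eeadc"
DP table:
           e    e    a    d    c
      0    1    2    3    4    5
  f   1    1    2    3    4    5
  c   2    2    2    3    4    4
  d   3    3    3    3    3    4
  b   4    4    4    4    4    4
  c   5    5    5    5    5    4
Edit distance = dp[5][5] = 4

4


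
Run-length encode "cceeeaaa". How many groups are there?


Input: cceeeaaa
Scanning for consecutive runs:
  Group 1: 'c' x 2 (positions 0-1)
  Group 2: 'e' x 3 (positions 2-4)
  Group 3: 'a' x 3 (positions 5-7)
Total groups: 3

3


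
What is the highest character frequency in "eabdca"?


Input: eabdca
Character counts:
  'a': 2
  'b': 1
  'c': 1
  'd': 1
  'e': 1
Maximum frequency: 2

2


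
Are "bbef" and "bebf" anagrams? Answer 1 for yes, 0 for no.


Strings: "bbef", "bebf"
Sorted first:  bbef
Sorted second: bbef
Sorted forms match => anagrams

1


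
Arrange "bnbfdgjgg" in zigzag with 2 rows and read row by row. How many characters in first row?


Zigzag "bnbfdgjgg" into 2 rows:
Placing characters:
  'b' => row 0
  'n' => row 1
  'b' => row 0
  'f' => row 1
  'd' => row 0
  'g' => row 1
  'j' => row 0
  'g' => row 1
  'g' => row 0
Rows:
  Row 0: "bbdjg"
  Row 1: "nfgg"
First row length: 5

5


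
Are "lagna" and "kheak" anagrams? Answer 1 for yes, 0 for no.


Strings: "lagna", "kheak"
Sorted first:  aagln
Sorted second: aehkk
Differ at position 1: 'a' vs 'e' => not anagrams

0


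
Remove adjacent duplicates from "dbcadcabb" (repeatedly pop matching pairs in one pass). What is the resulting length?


Input: dbcadcabb
Stack-based adjacent duplicate removal:
  Read 'd': push. Stack: d
  Read 'b': push. Stack: db
  Read 'c': push. Stack: dbc
  Read 'a': push. Stack: dbca
  Read 'd': push. Stack: dbcad
  Read 'c': push. Stack: dbcadc
  Read 'a': push. Stack: dbcadca
  Read 'b': push. Stack: dbcadcab
  Read 'b': matches stack top 'b' => pop. Stack: dbcadca
Final stack: "dbcadca" (length 7)

7


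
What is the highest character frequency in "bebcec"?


Input: bebcec
Character counts:
  'b': 2
  'c': 2
  'e': 2
Maximum frequency: 2

2


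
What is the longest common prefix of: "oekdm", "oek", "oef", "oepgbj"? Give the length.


Words: oekdm, oek, oef, oepgbj
  Position 0: all 'o' => match
  Position 1: all 'e' => match
  Position 2: ('k', 'k', 'f', 'p') => mismatch, stop
LCP = "oe" (length 2)

2


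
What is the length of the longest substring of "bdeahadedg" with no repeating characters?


Input: "bdeahadedg"
Sliding window (track last position of each char):
  Position 0 ('b'): window [0,0] length 1 -- new best
  Position 1 ('d'): window [0,1] length 2 -- new best
  Position 2 ('e'): window [0,2] length 3 -- new best
  Position 3 ('a'): window [0,3] length 4 -- new best
  Position 4 ('h'): window [0,4] length 5 -- new best
  Position 5 ('a'): repeat (last at 3), move window start to 4
  Position 5 ('a'): window [4,5] length 2
  Position 6 ('d'): window [4,6] length 3
  Position 7 ('e'): window [4,7] length 4
  Position 8 ('d'): repeat (last at 6), move window start to 7
  Position 8 ('d'): window [7,8] length 2
  Position 9 ('g'): window [7,9] length 3
Longest substring with no repeats: "bdeah" with length 5

5


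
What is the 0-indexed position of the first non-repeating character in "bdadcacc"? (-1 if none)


Input: bdadcacc
Character frequencies:
  'a': 2
  'b': 1
  'c': 3
  'd': 2
Scanning left to right for freq == 1:
  Position 0 ('b'): unique! => answer = 0

0


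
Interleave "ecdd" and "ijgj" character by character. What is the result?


Interleaving "ecdd" and "ijgj":
  Position 0: 'e' from first, 'i' from second => "ei"
  Position 1: 'c' from first, 'j' from second => "cj"
  Position 2: 'd' from first, 'g' from second => "dg"
  Position 3: 'd' from first, 'j' from second => "dj"
Result: eicjdgdj

eicjdgdj


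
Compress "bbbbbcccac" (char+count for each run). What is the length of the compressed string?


Input: bbbbbcccac
Runs:
  'b' x 5 => "b5"
  'c' x 3 => "c3"
  'a' x 1 => "a1"
  'c' x 1 => "c1"
Compressed: "b5c3a1c1"
Compressed length: 8

8


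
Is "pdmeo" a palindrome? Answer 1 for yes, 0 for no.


Input: pdmeo
Reversed: oemdp
  Compare pos 0 ('p') with pos 4 ('o'): MISMATCH
  Compare pos 1 ('d') with pos 3 ('e'): MISMATCH
Result: not a palindrome

0


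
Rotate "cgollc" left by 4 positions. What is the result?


Input: "cgollc", rotate left by 4
First 4 characters: "cgol"
Remaining characters: "lc"
Concatenate remaining + first: "lc" + "cgol" = "lccgol"

lccgol


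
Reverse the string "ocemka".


Input: ocemka
Reading characters right to left:
  Position 5: 'a'
  Position 4: 'k'
  Position 3: 'm'
  Position 2: 'e'
  Position 1: 'c'
  Position 0: 'o'
Reversed: akmeco

akmeco


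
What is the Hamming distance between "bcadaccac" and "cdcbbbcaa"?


Comparing "bcadaccac" and "cdcbbbcaa" position by position:
  Position 0: 'b' vs 'c' => differ
  Position 1: 'c' vs 'd' => differ
  Position 2: 'a' vs 'c' => differ
  Position 3: 'd' vs 'b' => differ
  Position 4: 'a' vs 'b' => differ
  Position 5: 'c' vs 'b' => differ
  Position 6: 'c' vs 'c' => same
  Position 7: 'a' vs 'a' => same
  Position 8: 'c' vs 'a' => differ
Total differences (Hamming distance): 7

7


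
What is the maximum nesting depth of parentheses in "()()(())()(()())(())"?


Input: "()()(())()(()())(())"
Tracking depth:
  Position 0 '(': depth becomes 1
  Position 1 ')': depth becomes 0
  Position 2 '(': depth becomes 1
  Position 3 ')': depth becomes 0
  Position 4 '(': depth becomes 1
  Position 5 '(': depth becomes 2
  Position 6 ')': depth becomes 1
  Position 7 ')': depth becomes 0
  Position 8 '(': depth becomes 1
  Position 9 ')': depth becomes 0
  Position 10 '(': depth becomes 1
  Position 11 '(': depth becomes 2
  Position 12 ')': depth becomes 1
  Position 13 '(': depth becomes 2
  Position 14 ')': depth becomes 1
  Position 15 ')': depth becomes 0
  Position 16 '(': depth becomes 1
  Position 17 '(': depth becomes 2
  Position 18 ')': depth becomes 1
  Position 19 ')': depth becomes 0
Maximum depth reached: 2

2


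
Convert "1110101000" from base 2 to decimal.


Input: "1110101000" in base 2
Positional expansion:
  Digit '1' (value 1) x 2^9 = 512
  Digit '1' (value 1) x 2^8 = 256
  Digit '1' (value 1) x 2^7 = 128
  Digit '0' (value 0) x 2^6 = 0
  Digit '1' (value 1) x 2^5 = 32
  Digit '0' (value 0) x 2^4 = 0
  Digit '1' (value 1) x 2^3 = 8
  Digit '0' (value 0) x 2^2 = 0
  Digit '0' (value 0) x 2^1 = 0
  Digit '0' (value 0) x 2^0 = 0
Sum = 936

936


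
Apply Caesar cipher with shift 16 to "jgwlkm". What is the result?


Caesar cipher: shift "jgwlkm" by 16
  'j' (pos 9) + 16 = pos 25 = 'z'
  'g' (pos 6) + 16 = pos 22 = 'w'
  'w' (pos 22) + 16 = pos 12 = 'm'
  'l' (pos 11) + 16 = pos 1 = 'b'
  'k' (pos 10) + 16 = pos 0 = 'a'
  'm' (pos 12) + 16 = pos 2 = 'c'
Result: zwmbac

zwmbac


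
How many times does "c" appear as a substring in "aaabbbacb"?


Searching for "c" in "aaabbbacb"
Scanning each position:
  Position 0: "a" => no
  Position 1: "a" => no
  Position 2: "a" => no
  Position 3: "b" => no
  Position 4: "b" => no
  Position 5: "b" => no
  Position 6: "a" => no
  Position 7: "c" => MATCH
  Position 8: "b" => no
Total occurrences: 1

1


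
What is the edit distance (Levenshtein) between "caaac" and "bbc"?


Computing edit distance: "caaac" -> "bbc"
DP table:
           b    b    c
      0    1    2    3
  c   1    1    2    2
  a   2    2    2    3
  a   3    3    3    3
  a   4    4    4    4
  c   5    5    5    4
Edit distance = dp[5][3] = 4

4


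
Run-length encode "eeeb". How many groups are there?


Input: eeeb
Scanning for consecutive runs:
  Group 1: 'e' x 3 (positions 0-2)
  Group 2: 'b' x 1 (positions 3-3)
Total groups: 2

2


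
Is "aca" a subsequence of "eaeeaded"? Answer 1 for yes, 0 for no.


Check if "aca" is a subsequence of "eaeeaded"
Greedy scan:
  Position 0 ('e'): no match needed
  Position 1 ('a'): matches sub[0] = 'a'
  Position 2 ('e'): no match needed
  Position 3 ('e'): no match needed
  Position 4 ('a'): no match needed
  Position 5 ('d'): no match needed
  Position 6 ('e'): no match needed
  Position 7 ('d'): no match needed
Only matched 1/3 characters => not a subsequence

0


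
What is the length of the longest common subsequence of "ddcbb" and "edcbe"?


LCS of "ddcbb" and "edcbe"
DP table:
           e    d    c    b    e
      0    0    0    0    0    0
  d   0    0    1    1    1    1
  d   0    0    1    1    1    1
  c   0    0    1    2    2    2
  b   0    0    1    2    3    3
  b   0    0    1    2    3    3
LCS length = dp[5][5] = 3

3


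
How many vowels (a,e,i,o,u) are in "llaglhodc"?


Input: llaglhodc
Checking each character:
  'l' at position 0: consonant
  'l' at position 1: consonant
  'a' at position 2: vowel (running total: 1)
  'g' at position 3: consonant
  'l' at position 4: consonant
  'h' at position 5: consonant
  'o' at position 6: vowel (running total: 2)
  'd' at position 7: consonant
  'c' at position 8: consonant
Total vowels: 2

2


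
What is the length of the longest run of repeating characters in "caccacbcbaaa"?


Input: "caccacbcbaaa"
Scanning for longest run:
  Position 1 ('a'): new char, reset run to 1
  Position 2 ('c'): new char, reset run to 1
  Position 3 ('c'): continues run of 'c', length=2
  Position 4 ('a'): new char, reset run to 1
  Position 5 ('c'): new char, reset run to 1
  Position 6 ('b'): new char, reset run to 1
  Position 7 ('c'): new char, reset run to 1
  Position 8 ('b'): new char, reset run to 1
  Position 9 ('a'): new char, reset run to 1
  Position 10 ('a'): continues run of 'a', length=2
  Position 11 ('a'): continues run of 'a', length=3
Longest run: 'a' with length 3

3


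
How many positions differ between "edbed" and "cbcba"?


Comparing "edbed" and "cbcba" position by position:
  Position 0: 'e' vs 'c' => DIFFER
  Position 1: 'd' vs 'b' => DIFFER
  Position 2: 'b' vs 'c' => DIFFER
  Position 3: 'e' vs 'b' => DIFFER
  Position 4: 'd' vs 'a' => DIFFER
Positions that differ: 5

5


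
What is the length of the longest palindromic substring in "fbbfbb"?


Input: "fbbfbb"
Checking substrings for palindromes:
  [1:6] "bbfbb" (len 5) => palindrome
  [0:4] "fbbf" (len 4) => palindrome
  [2:5] "bfb" (len 3) => palindrome
  [1:3] "bb" (len 2) => palindrome
  [4:6] "bb" (len 2) => palindrome
Longest palindromic substring: "bbfbb" with length 5

5
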